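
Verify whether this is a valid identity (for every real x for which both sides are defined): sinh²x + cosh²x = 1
Claim: sinh²x + cosh²x = 1.
Test a specific point where both sides are defined: x = -3.
LHS = sinh²x + cosh²x ≈ 201.7156
RHS = 1 ≈ 1.0000
Since 201.7156 ≠ 1.0000, the equation fails at this point, so it cannot hold for every real x for which both sides are defined.
The correct hyperbolic identity is cosh²x - sinh²x = 1 (a difference); the sum sinh²x + cosh²x equals cosh(2x).

Conclusion: No, this is NOT an identity.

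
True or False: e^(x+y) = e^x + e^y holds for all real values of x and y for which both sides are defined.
Claim: e^(x+y) = e^x + e^y.
Test a specific point where both sides are defined: x = 5, y = -3.
LHS = e^(x+y) ≈ 7.3891
RHS = e^x + e^y ≈ 148.4629
Since 7.3891 ≠ 148.4629, the equation fails at this point, so it cannot hold for all real values of x and y for which both sides are defined.
The correct rule is e^(x+y) = e^x · e^y (a product, not a sum).

Conclusion: False.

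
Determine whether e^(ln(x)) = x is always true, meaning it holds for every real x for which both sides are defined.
Yes, this is an identity.

Claim: e^(ln(x)) = x.
Reasoning: For x > 0, ln(x) is by definition the exponent p such that e^p = x. Raising e to that exponent therefore returns x: e^(ln x) = x.
So the two sides agree for every real x for which both sides are defined.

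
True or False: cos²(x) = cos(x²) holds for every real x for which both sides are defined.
False.

Claim: cos²(x) = cos(x²).
Test a specific point where both sides are defined: x = 3π/4.
LHS = cos²(x) ≈ 0.5000
RHS = cos(x²) ≈ 0.7442
Since 0.5000 ≠ 0.7442, the equation fails at this point, so it cannot hold for every real x for which both sides are defined.
cos²(x) means (cos x)², squaring the output; cos(x²) squares the input. These are different functions.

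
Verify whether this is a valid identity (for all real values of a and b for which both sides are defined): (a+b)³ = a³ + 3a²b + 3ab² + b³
Claim: (a+b)³ = a³ + 3a²b + 3ab² + b³.
Reasoning: (a+b)³ = (a+b)(a+b)² = (a+b)(a² + 2ab + b²) = a³ + 2a²b + ab² + a²b + 2ab² + b³ = a³ + 3a²b + 3ab² + b³.
So the two sides agree for all real values of a and b for which both sides are defined.

Conclusion: Yes, this is an identity.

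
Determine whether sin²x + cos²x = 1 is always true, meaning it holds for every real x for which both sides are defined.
Claim: sin²x + cos²x = 1.
Reasoning: The point (cos x, sin x) lies on the unit circle X² + Y² = 1, so cos²x + sin²x = 1 for every real x.
So the two sides agree for every real x for which both sides are defined.

Conclusion: Yes, this is an identity.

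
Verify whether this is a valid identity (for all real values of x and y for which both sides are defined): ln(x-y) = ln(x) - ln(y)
Claim: ln(x-y) = ln(x) - ln(y).
Test a specific point where both sides are defined: x = 1, y = 1/2.
LHS = ln(x-y) ≈ -0.6931
RHS = ln(x) - ln(y) ≈ 0.6931
Since -0.6931 ≠ 0.6931, the equation fails at this point, so it cannot hold for all real values of x and y for which both sides are defined.
ln(x) - ln(y) = ln(x/y), not ln(x-y).

Conclusion: No, this is NOT an identity.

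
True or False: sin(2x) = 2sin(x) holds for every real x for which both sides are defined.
Claim: sin(2x) = 2sin(x).
Test a specific point where both sides are defined: x = -π/4.
LHS = sin(2x) ≈ -1.0000
RHS = 2sin(x) ≈ -1.4142
Since -1.0000 ≠ -1.4142, the equation fails at this point, so it cannot hold for every real x for which both sides are defined.
The correct double-angle formula is sin(2x) = 2sin(x)cos(x).

Conclusion: False.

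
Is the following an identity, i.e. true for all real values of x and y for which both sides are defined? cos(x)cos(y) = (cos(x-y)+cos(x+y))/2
Yes, this is an identity.

Claim: cos(x)cos(y) = (cos(x-y)+cos(x+y))/2.
Reasoning: cos(x-y) = cos(x)cos(y) + sin(x)sin(y) and cos(x+y) = cos(x)cos(y) - sin(x)sin(y). Adding, cos(x-y) + cos(x+y) = 2cos(x)cos(y); divide by 2.
So the two sides agree for all real values of x and y for which both sides are defined.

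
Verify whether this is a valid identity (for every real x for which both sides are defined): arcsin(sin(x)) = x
Claim: arcsin(sin(x)) = x.
Test a specific point where both sides are defined: x = 2π/3.
LHS = arcsin(sin(x)) ≈ 1.0472
RHS = x ≈ 2.0944
Since 1.0472 ≠ 2.0944, the equation fails at this point, so it cannot hold for every real x for which both sides are defined.
arcsin only returns values in [-π/2, π/2], so arcsin(sin(x)) = x holds only for x in that interval, not for all real x.

Conclusion: No, this is NOT an identity.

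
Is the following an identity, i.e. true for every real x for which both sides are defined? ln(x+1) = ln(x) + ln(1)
No, this is NOT an identity.

Claim: ln(x+1) = ln(x) + ln(1).
Test a specific point where both sides are defined: x = 1/2.
LHS = ln(x+1) ≈ 0.4055
RHS = ln(x) + ln(1) ≈ -0.6931
Since 0.4055 ≠ -0.6931, the equation fails at this point, so it cannot hold for every real x for which both sides are defined.
ln(1) = 0, so the right side is just ln(x), which differs from ln(x+1).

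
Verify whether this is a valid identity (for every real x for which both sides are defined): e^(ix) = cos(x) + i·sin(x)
Claim: e^(ix) = cos(x) + i·sin(x).
Reasoning: Euler's formula. Expand e^(ix) = Σ (ix)^k / k!. Since i² = -1, the even-k terms are Σ (-1)^m x^(2m)/(2m)! = cos(x) and the odd-k terms are i · Σ (-1)^m x^(2m+1)/(2m+1)! = i·sin(x).
So the two sides agree for every real x for which both sides are defined.

Conclusion: Yes, this is an identity.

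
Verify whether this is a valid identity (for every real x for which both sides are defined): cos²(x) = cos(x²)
Claim: cos²(x) = cos(x²).
Test a specific point where both sides are defined: x = 3π/4.
LHS = cos²(x) ≈ 0.5000
RHS = cos(x²) ≈ 0.7442
Since 0.5000 ≠ 0.7442, the equation fails at this point, so it cannot hold for every real x for which both sides are defined.
cos²(x) means (cos x)², squaring the output; cos(x²) squares the input. These are different functions.

Conclusion: No, this is NOT an identity.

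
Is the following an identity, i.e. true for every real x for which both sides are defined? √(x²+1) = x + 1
No, this is NOT an identity.

Claim: √(x²+1) = x + 1.
Test a specific point where both sides are defined: x = -1.
LHS = √(x²+1) ≈ 1.4142
RHS = x + 1 ≈ 0.0000
Since 1.4142 ≠ 0.0000, the equation fails at this point, so it cannot hold for every real x for which both sides are defined.
(x+1)² = x² + 2x + 1 ≠ x² + 1 unless x = 0.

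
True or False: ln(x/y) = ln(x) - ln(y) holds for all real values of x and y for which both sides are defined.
True.

Claim: ln(x/y) = ln(x) - ln(y).
Reasoning: Both sides are simultaneously defined only when x, y > 0. Write x = e^p, y = e^q. Then x/y = e^(p-q), so ln(x/y) = p - q = ln(x) - ln(y).
So the two sides agree for all real values of x and y for which both sides are defined.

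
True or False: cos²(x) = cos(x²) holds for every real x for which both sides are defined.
False.

Claim: cos²(x) = cos(x²).
Test a specific point where both sides are defined: x = π/4.
LHS = cos²(x) ≈ 0.5000
RHS = cos(x²) ≈ 0.8157
Since 0.5000 ≠ 0.8157, the equation fails at this point, so it cannot hold for every real x for which both sides are defined.
cos²(x) means (cos x)², squaring the output; cos(x²) squares the input. These are different functions.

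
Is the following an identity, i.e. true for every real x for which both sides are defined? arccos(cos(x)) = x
No, this is NOT an identity.

Claim: arccos(cos(x)) = x.
Test a specific point where both sides are defined: x = -π/4.
LHS = arccos(cos(x)) ≈ 0.7854
RHS = x ≈ -0.7854
Since 0.7854 ≠ -0.7854, the equation fails at this point, so it cannot hold for every real x for which both sides are defined.
arccos only returns values in [0, π], so arccos(cos(x)) = x holds only for x in that interval, not for all real x.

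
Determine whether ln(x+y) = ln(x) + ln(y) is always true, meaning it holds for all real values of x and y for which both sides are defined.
Claim: ln(x+y) = ln(x) + ln(y).
Test a specific point where both sides are defined: x = 4, y = 3/2.
LHS = ln(x+y) ≈ 1.7047
RHS = ln(x) + ln(y) ≈ 1.7918
Since 1.7047 ≠ 1.7918, the equation fails at this point, so it cannot hold for all real values of x and y for which both sides are defined.
ln(x) + ln(y) = ln(xy), not ln(x+y).

Conclusion: No, this is NOT an identity.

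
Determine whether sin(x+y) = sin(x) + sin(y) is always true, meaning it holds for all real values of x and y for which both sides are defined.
Claim: sin(x+y) = sin(x) + sin(y).
Test a specific point where both sides are defined: x = 2π/3, y = -π/6.
LHS = sin(x+y) ≈ 1.0000
RHS = sin(x) + sin(y) ≈ 0.3660
Since 1.0000 ≠ 0.3660, the equation fails at this point, so it cannot hold for all real values of x and y for which both sides are defined.
The correct expansion is sin(x+y) = sin(x)cos(y) + cos(x)sin(y); sine is not additive.

Conclusion: No, this is NOT an identity.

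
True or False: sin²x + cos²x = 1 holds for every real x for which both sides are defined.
Claim: sin²x + cos²x = 1.
Reasoning: The point (cos x, sin x) lies on the unit circle X² + Y² = 1, so cos²x + sin²x = 1 for every real x.
So the two sides agree for every real x for which both sides are defined.

Conclusion: True.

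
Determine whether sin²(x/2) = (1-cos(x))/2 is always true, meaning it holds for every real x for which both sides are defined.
Yes, this is an identity.

Claim: sin²(x/2) = (1-cos(x))/2.
Reasoning: Use cos(2θ) = 1 - 2sin²θ with θ = x/2: cos(x) = 1 - 2sin²(x/2). Solving for sin²(x/2) gives (1 - cos(x))/2.
So the two sides agree for every real x for which both sides are defined.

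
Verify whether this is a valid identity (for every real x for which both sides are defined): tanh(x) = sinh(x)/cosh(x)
Yes, this is an identity.

Claim: tanh(x) = sinh(x)/cosh(x).
Reasoning: tanh(x) is defined as sinh(x)/cosh(x) = (e^x - e^-x)/(e^x + e^-x); cosh(x) ≥ 1 is never zero, so this holds for every real x.
So the two sides agree for every real x for which both sides are defined.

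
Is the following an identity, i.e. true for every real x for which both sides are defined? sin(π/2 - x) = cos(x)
Claim: sin(π/2 - x) = cos(x).
Reasoning: Use sin(u - v) = sin(u)cos(v) - cos(u)sin(v) with u = π/2, v = x: sin(π/2)cos(x) - cos(π/2)sin(x) = 1·cos(x) - 0·sin(x) = cos(x).
So the two sides agree for every real x for which both sides are defined.

Conclusion: Yes, this is an identity.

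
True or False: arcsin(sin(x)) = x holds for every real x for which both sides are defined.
Claim: arcsin(sin(x)) = x.
Test a specific point where both sides are defined: x = π.
LHS = arcsin(sin(x)) ≈ 0.0000
RHS = x ≈ 3.1416
Since 0.0000 ≠ 3.1416, the equation fails at this point, so it cannot hold for every real x for which both sides are defined.
arcsin only returns values in [-π/2, π/2], so arcsin(sin(x)) = x holds only for x in that interval, not for all real x.

Conclusion: False.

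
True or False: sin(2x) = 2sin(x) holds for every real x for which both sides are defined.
False.

Claim: sin(2x) = 2sin(x).
Test a specific point where both sides are defined: x = -π/6.
LHS = sin(2x) ≈ -0.8660
RHS = 2sin(x) ≈ -1.0000
Since -0.8660 ≠ -1.0000, the equation fails at this point, so it cannot hold for every real x for which both sides are defined.
The correct double-angle formula is sin(2x) = 2sin(x)cos(x).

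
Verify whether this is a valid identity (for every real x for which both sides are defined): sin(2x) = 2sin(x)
Claim: sin(2x) = 2sin(x).
Test a specific point where both sides are defined: x = π/3.
LHS = sin(2x) ≈ 0.8660
RHS = 2sin(x) ≈ 1.7321
Since 0.8660 ≠ 1.7321, the equation fails at this point, so it cannot hold for every real x for which both sides are defined.
The correct double-angle formula is sin(2x) = 2sin(x)cos(x).

Conclusion: No, this is NOT an identity.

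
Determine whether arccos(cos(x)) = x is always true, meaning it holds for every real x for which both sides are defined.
Claim: arccos(cos(x)) = x.
Test a specific point where both sides are defined: x = -π/3.
LHS = arccos(cos(x)) ≈ 1.0472
RHS = x ≈ -1.0472
Since 1.0472 ≠ -1.0472, the equation fails at this point, so it cannot hold for every real x for which both sides are defined.
arccos only returns values in [0, π], so arccos(cos(x)) = x holds only for x in that interval, not for all real x.

Conclusion: No, this is NOT an identity.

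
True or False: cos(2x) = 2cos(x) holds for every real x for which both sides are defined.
False.

Claim: cos(2x) = 2cos(x).
Test a specific point where both sides are defined: x = π/4.
LHS = cos(2x) ≈ 0.0000
RHS = 2cos(x) ≈ 1.4142
Since 0.0000 ≠ 1.4142, the equation fails at this point, so it cannot hold for every real x for which both sides are defined.
The correct double-angle formula is cos(2x) = cos²x - sin²x.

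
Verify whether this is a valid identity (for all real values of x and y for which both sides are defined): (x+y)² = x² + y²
No, this is NOT an identity.

Claim: (x+y)² = x² + y².
Test a specific point where both sides are defined: x = 1/2, y = 3/2.
LHS = (x+y)² ≈ 4.0000
RHS = x² + y² ≈ 2.5000
Since 4.0000 ≠ 2.5000, the equation fails at this point, so it cannot hold for all real values of x and y for which both sides are defined.
The correct expansion is (x+y)² = x² + 2xy + y²; the cross term 2xy is missing.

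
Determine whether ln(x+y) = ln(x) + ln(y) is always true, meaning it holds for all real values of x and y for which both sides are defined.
No, this is NOT an identity.

Claim: ln(x+y) = ln(x) + ln(y).
Test a specific point where both sides are defined: x = 1, y = 2.
LHS = ln(x+y) ≈ 1.0986
RHS = ln(x) + ln(y) ≈ 0.6931
Since 1.0986 ≠ 0.6931, the equation fails at this point, so it cannot hold for all real values of x and y for which both sides are defined.
ln(x) + ln(y) = ln(xy), not ln(x+y).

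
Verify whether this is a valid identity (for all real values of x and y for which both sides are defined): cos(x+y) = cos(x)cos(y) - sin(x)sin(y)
Yes, this is an identity.

Claim: cos(x+y) = cos(x)cos(y) - sin(x)sin(y).
Reasoning: By Euler's formula e^(i(x+y)) = e^(ix)·e^(iy) = (cos x + i·sin x)(cos y + i·sin y). The real part of the left side is cos(x+y); the real part of the product is cos(x)cos(y) - sin(x)sin(y) (since i·i = -1).
So the two sides agree for all real values of x and y for which both sides are defined.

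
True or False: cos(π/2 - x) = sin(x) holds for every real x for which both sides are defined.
True.

Claim: cos(π/2 - x) = sin(x).
Reasoning: Use cos(u - v) = cos(u)cos(v) + sin(u)sin(v) with u = π/2, v = x: cos(π/2)cos(x) + sin(π/2)sin(x) = 0·cos(x) + 1·sin(x) = sin(x).
So the two sides agree for every real x for which both sides are defined.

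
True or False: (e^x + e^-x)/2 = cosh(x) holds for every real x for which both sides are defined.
True.

Claim: (e^x + e^-x)/2 = cosh(x).
Reasoning: This is exactly the definition of the hyperbolic cosine: cosh(x) := (e^x + e^-x)/2.
So the two sides agree for every real x for which both sides are defined.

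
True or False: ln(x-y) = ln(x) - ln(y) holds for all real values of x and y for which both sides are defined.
Claim: ln(x-y) = ln(x) - ln(y).
Test a specific point where both sides are defined: x = 5, y = 4.
LHS = ln(x-y) ≈ 0.0000
RHS = ln(x) - ln(y) ≈ 0.2231
Since 0.0000 ≠ 0.2231, the equation fails at this point, so it cannot hold for all real values of x and y for which both sides are defined.
ln(x) - ln(y) = ln(x/y), not ln(x-y).

Conclusion: False.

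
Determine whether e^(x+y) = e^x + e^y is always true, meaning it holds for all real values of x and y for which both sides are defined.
No, this is NOT an identity.

Claim: e^(x+y) = e^x + e^y.
Test a specific point where both sides are defined: x = -3, y = 4.
LHS = e^(x+y) ≈ 2.7183
RHS = e^x + e^y ≈ 54.6479
Since 2.7183 ≠ 54.6479, the equation fails at this point, so it cannot hold for all real values of x and y for which both sides are defined.
The correct rule is e^(x+y) = e^x · e^y (a product, not a sum).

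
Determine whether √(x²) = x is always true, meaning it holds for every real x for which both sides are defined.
Claim: √(x²) = x.
Test a specific point where both sides are defined: x = -2.
LHS = √(x²) ≈ 2.0000
RHS = x ≈ -2.0000
Since 2.0000 ≠ -2.0000, the equation fails at this point, so it cannot hold for every real x for which both sides are defined.
√(x²) = |x|, which differs from x whenever x < 0 (both sides are defined for every real x).

Conclusion: No, this is NOT an identity.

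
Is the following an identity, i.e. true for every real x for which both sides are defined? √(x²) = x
No, this is NOT an identity.

Claim: √(x²) = x.
Test a specific point where both sides are defined: x = -3.
LHS = √(x²) ≈ 3.0000
RHS = x ≈ -3.0000
Since 3.0000 ≠ -3.0000, the equation fails at this point, so it cannot hold for every real x for which both sides are defined.
√(x²) = |x|, which differs from x whenever x < 0 (both sides are defined for every real x).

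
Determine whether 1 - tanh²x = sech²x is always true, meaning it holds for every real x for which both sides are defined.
Yes, this is an identity.

Claim: 1 - tanh²x = sech²x.
Reasoning: Divide cosh²x - sinh²x = 1 through by cosh²x (never zero): 1 - tanh²x = 1/cosh²x = sech²x.
So the two sides agree for every real x for which both sides are defined.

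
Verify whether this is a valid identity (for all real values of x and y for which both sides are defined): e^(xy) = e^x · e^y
No, this is NOT an identity.

Claim: e^(xy) = e^x · e^y.
Test a specific point where both sides are defined: x = -3, y = -3.
LHS = e^(xy) ≈ 8103.0839
RHS = e^x · e^y ≈ 0.0025
Since 8103.0839 ≠ 0.0025, the equation fails at this point, so it cannot hold for all real values of x and y for which both sides are defined.
e^x · e^y = e^(x+y), not e^(xy).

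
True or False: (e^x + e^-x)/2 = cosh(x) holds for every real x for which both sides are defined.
Claim: (e^x + e^-x)/2 = cosh(x).
Reasoning: This is exactly the definition of the hyperbolic cosine: cosh(x) := (e^x + e^-x)/2.
So the two sides agree for every real x for which both sides are defined.

Conclusion: True.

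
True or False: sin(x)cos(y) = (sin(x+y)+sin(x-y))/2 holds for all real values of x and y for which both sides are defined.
Claim: sin(x)cos(y) = (sin(x+y)+sin(x-y))/2.
Reasoning: sin(x+y) = sin(x)cos(y) + cos(x)sin(y) and sin(x-y) = sin(x)cos(y) - cos(x)sin(y). Adding, sin(x+y) + sin(x-y) = 2sin(x)cos(y); divide by 2.
So the two sides agree for all real values of x and y for which both sides are defined.

Conclusion: True.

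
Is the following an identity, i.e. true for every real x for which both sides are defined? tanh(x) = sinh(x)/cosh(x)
Claim: tanh(x) = sinh(x)/cosh(x).
Reasoning: tanh(x) is defined as sinh(x)/cosh(x) = (e^x - e^-x)/(e^x + e^-x); cosh(x) ≥ 1 is never zero, so this holds for every real x.
So the two sides agree for every real x for which both sides are defined.

Conclusion: Yes, this is an identity.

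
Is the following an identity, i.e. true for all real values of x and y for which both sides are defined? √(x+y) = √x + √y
No, this is NOT an identity.

Claim: √(x+y) = √x + √y.
Test a specific point where both sides are defined: x = 2, y = 1.
LHS = √(x+y) ≈ 1.7321
RHS = √x + √y ≈ 2.4142
Since 1.7321 ≠ 2.4142, the equation fails at this point, so it cannot hold for all real values of x and y for which both sides are defined.
Squaring the right side gives x + 2√(xy) + y, not x + y.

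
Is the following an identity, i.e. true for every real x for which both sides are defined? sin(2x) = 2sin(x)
No, this is NOT an identity.

Claim: sin(2x) = 2sin(x).
Test a specific point where both sides are defined: x = π/2.
LHS = sin(2x) ≈ 0.0000
RHS = 2sin(x) ≈ 2.0000
Since 0.0000 ≠ 2.0000, the equation fails at this point, so it cannot hold for every real x for which both sides are defined.
The correct double-angle formula is sin(2x) = 2sin(x)cos(x).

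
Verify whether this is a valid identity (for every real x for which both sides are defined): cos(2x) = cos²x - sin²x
Claim: cos(2x) = cos²x - sin²x.
Reasoning: Put y = x in the addition formula cos(x+y) = cos(x)cos(y) - sin(x)sin(y): cos(2x) = cos²x - sin²x.
So the two sides agree for every real x for which both sides are defined.

Conclusion: Yes, this is an identity.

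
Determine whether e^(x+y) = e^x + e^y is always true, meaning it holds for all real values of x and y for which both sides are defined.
Claim: e^(x+y) = e^x + e^y.
Test a specific point where both sides are defined: x = -2, y = 5.
LHS = e^(x+y) ≈ 20.0855
RHS = e^x + e^y ≈ 148.5485
Since 20.0855 ≠ 148.5485, the equation fails at this point, so it cannot hold for all real values of x and y for which both sides are defined.
The correct rule is e^(x+y) = e^x · e^y (a product, not a sum).

Conclusion: No, this is NOT an identity.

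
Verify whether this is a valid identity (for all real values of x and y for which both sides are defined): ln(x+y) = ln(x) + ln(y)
Claim: ln(x+y) = ln(x) + ln(y).
Test a specific point where both sides are defined: x = 1/2, y = 5.
LHS = ln(x+y) ≈ 1.7047
RHS = ln(x) + ln(y) ≈ 0.9163
Since 1.7047 ≠ 0.9163, the equation fails at this point, so it cannot hold for all real values of x and y for which both sides are defined.
ln(x) + ln(y) = ln(xy), not ln(x+y).

Conclusion: No, this is NOT an identity.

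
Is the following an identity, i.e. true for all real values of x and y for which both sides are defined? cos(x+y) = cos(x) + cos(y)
Claim: cos(x+y) = cos(x) + cos(y).
Test a specific point where both sides are defined: x = 3π/4, y = π/4.
LHS = cos(x+y) ≈ -1.0000
RHS = cos(x) + cos(y) ≈ 0.0000
Since -1.0000 ≠ 0.0000, the equation fails at this point, so it cannot hold for all real values of x and y for which both sides are defined.
The correct expansion is cos(x+y) = cos(x)cos(y) - sin(x)sin(y); cosine is not additive.

Conclusion: No, this is NOT an identity.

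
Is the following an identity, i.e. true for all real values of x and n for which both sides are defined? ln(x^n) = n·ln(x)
Claim: ln(x^n) = n·ln(x).
Reasoning: The right side requires x > 0. For x > 0, x^n = (e^(ln x))^n = e^(n·ln x), so taking ln of both sides gives ln(x^n) = n·ln(x).
So the two sides agree for all real values of x and n for which both sides are defined.

Conclusion: Yes, this is an identity.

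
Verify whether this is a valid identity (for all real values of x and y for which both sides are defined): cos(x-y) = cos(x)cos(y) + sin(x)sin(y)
Yes, this is an identity.

Claim: cos(x-y) = cos(x)cos(y) + sin(x)sin(y).
Reasoning: Replace y by -y in cos(x+y) = cos(x)cos(y) - sin(x)sin(y) and use cos(-y) = cos(y), sin(-y) = -sin(y): cos(x-y) = cos(x)cos(y) + sin(x)sin(y).
So the two sides agree for all real values of x and y for which both sides are defined.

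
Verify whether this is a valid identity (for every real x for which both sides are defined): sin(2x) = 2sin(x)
No, this is NOT an identity.

Claim: sin(2x) = 2sin(x).
Test a specific point where both sides are defined: x = 3π/4.
LHS = sin(2x) ≈ -1.0000
RHS = 2sin(x) ≈ 1.4142
Since -1.0000 ≠ 1.4142, the equation fails at this point, so it cannot hold for every real x for which both sides are defined.
The correct double-angle formula is sin(2x) = 2sin(x)cos(x).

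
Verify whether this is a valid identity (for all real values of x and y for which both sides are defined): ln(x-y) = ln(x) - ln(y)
No, this is NOT an identity.

Claim: ln(x-y) = ln(x) - ln(y).
Test a specific point where both sides are defined: x = 5, y = 1.
LHS = ln(x-y) ≈ 1.3863
RHS = ln(x) - ln(y) ≈ 1.6094
Since 1.3863 ≠ 1.6094, the equation fails at this point, so it cannot hold for all real values of x and y for which both sides are defined.
ln(x) - ln(y) = ln(x/y), not ln(x-y).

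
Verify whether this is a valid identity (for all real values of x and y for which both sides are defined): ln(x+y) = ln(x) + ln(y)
No, this is NOT an identity.

Claim: ln(x+y) = ln(x) + ln(y).
Test a specific point where both sides are defined: x = 2, y = 1/2.
LHS = ln(x+y) ≈ 0.9163
RHS = ln(x) + ln(y) ≈ 0.0000
Since 0.9163 ≠ 0.0000, the equation fails at this point, so it cannot hold for all real values of x and y for which both sides are defined.
ln(x) + ln(y) = ln(xy), not ln(x+y).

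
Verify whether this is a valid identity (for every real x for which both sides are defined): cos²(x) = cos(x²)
Claim: cos²(x) = cos(x²).
Test a specific point where both sides are defined: x = -π/4.
LHS = cos²(x) ≈ 0.5000
RHS = cos(x²) ≈ 0.8157
Since 0.5000 ≠ 0.8157, the equation fails at this point, so it cannot hold for every real x for which both sides are defined.
cos²(x) means (cos x)², squaring the output; cos(x²) squares the input. These are different functions.

Conclusion: No, this is NOT an identity.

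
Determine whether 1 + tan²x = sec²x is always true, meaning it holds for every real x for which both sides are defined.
Yes, this is an identity.

Claim: 1 + tan²x = sec²x.
Reasoning: Start from sin²x + cos²x = 1 and divide every term by cos²x (allowed wherever tan x and sec x are defined): tan²x + 1 = 1/cos²x = sec²x.
So the two sides agree for every real x for which both sides are defined.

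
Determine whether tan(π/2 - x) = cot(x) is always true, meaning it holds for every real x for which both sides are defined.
Claim: tan(π/2 - x) = cot(x).
Reasoning: tan(π/2 - x) = sin(π/2 - x)/cos(π/2 - x) = cos(x)/sin(x) = cot(x), using the cofunction identities sin(π/2 - x) = cos(x) and cos(π/2 - x) = sin(x).
So the two sides agree for every real x for which both sides are defined.

Conclusion: Yes, this is an identity.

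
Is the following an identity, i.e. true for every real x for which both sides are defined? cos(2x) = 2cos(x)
Claim: cos(2x) = 2cos(x).
Test a specific point where both sides are defined: x = 3π/4.
LHS = cos(2x) ≈ 0.0000
RHS = 2cos(x) ≈ -1.4142
Since 0.0000 ≠ -1.4142, the equation fails at this point, so it cannot hold for every real x for which both sides are defined.
The correct double-angle formula is cos(2x) = cos²x - sin²x.

Conclusion: No, this is NOT an identity.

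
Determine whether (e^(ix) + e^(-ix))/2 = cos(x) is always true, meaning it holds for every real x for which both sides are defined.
Yes, this is an identity.

Claim: (e^(ix) + e^(-ix))/2 = cos(x).
Reasoning: By Euler's formula e^(ix) = cos(x) + i·sin(x) and e^(-ix) = cos(x) - i·sin(x). Adding cancels the sine terms: e^(ix) + e^(-ix) = 2cos(x); divide by 2.
So the two sides agree for every real x for which both sides are defined.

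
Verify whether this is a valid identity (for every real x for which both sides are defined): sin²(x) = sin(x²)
No, this is NOT an identity.

Claim: sin²(x) = sin(x²).
Test a specific point where both sides are defined: x = π/3.
LHS = sin²(x) ≈ 0.7500
RHS = sin(x²) ≈ 0.8897
Since 0.7500 ≠ 0.8897, the equation fails at this point, so it cannot hold for every real x for which both sides are defined.
sin²(x) means (sin x)², squaring the output; sin(x²) squares the input. These are different functions.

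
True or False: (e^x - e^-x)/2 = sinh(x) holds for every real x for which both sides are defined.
True.

Claim: (e^x - e^-x)/2 = sinh(x).
Reasoning: This is exactly the definition of the hyperbolic sine: sinh(x) := (e^x - e^-x)/2.
So the two sides agree for every real x for which both sides are defined.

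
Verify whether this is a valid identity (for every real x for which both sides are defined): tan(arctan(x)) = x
Yes, this is an identity.

Claim: tan(arctan(x)) = x.
Reasoning: For every real x, arctan(x) is by definition the angle in (-π/2, π/2) whose tangent equals x. Taking the tangent of that angle returns x.
So the two sides agree for every real x for which both sides are defined.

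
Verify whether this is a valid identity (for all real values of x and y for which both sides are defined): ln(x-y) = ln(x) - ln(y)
Claim: ln(x-y) = ln(x) - ln(y).
Test a specific point where both sides are defined: x = 3, y = 1/2.
LHS = ln(x-y) ≈ 0.9163
RHS = ln(x) - ln(y) ≈ 1.7918
Since 0.9163 ≠ 1.7918, the equation fails at this point, so it cannot hold for all real values of x and y for which both sides are defined.
ln(x) - ln(y) = ln(x/y), not ln(x-y).

Conclusion: No, this is NOT an identity.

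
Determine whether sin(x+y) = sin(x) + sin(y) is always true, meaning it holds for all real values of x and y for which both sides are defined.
Claim: sin(x+y) = sin(x) + sin(y).
Test a specific point where both sides are defined: x = 3π/4, y = 3π/4.
LHS = sin(x+y) ≈ -1.0000
RHS = sin(x) + sin(y) ≈ 1.4142
Since -1.0000 ≠ 1.4142, the equation fails at this point, so it cannot hold for all real values of x and y for which both sides are defined.
The correct expansion is sin(x+y) = sin(x)cos(y) + cos(x)sin(y); sine is not additive.

Conclusion: No, this is NOT an identity.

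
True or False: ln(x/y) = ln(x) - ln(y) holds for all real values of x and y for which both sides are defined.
Claim: ln(x/y) = ln(x) - ln(y).
Reasoning: Both sides are simultaneously defined only when x, y > 0. Write x = e^p, y = e^q. Then x/y = e^(p-q), so ln(x/y) = p - q = ln(x) - ln(y).
So the two sides agree for all real values of x and y for which both sides are defined.

Conclusion: True.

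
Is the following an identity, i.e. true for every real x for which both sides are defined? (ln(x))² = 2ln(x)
No, this is NOT an identity.

Claim: (ln(x))² = 2ln(x).
Test a specific point where both sides are defined: x = 5.
LHS = (ln(x))² ≈ 2.5903
RHS = 2ln(x) ≈ 3.2189
Since 2.5903 ≠ 3.2189, the equation fails at this point, so it cannot hold for every real x for which both sides are defined.
2ln(x) equals ln(x²), which is not the same as (ln x)².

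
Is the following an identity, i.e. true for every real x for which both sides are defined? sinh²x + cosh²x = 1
Claim: sinh²x + cosh²x = 1.
Test a specific point where both sides are defined: x = 3.
LHS = sinh²x + cosh²x ≈ 201.7156
RHS = 1 ≈ 1.0000
Since 201.7156 ≠ 1.0000, the equation fails at this point, so it cannot hold for every real x for which both sides are defined.
The correct hyperbolic identity is cosh²x - sinh²x = 1 (a difference); the sum sinh²x + cosh²x equals cosh(2x).

Conclusion: No, this is NOT an identity.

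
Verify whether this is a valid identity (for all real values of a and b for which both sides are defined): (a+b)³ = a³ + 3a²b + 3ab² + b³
Claim: (a+b)³ = a³ + 3a²b + 3ab² + b³.
Reasoning: (a+b)³ = (a+b)(a+b)² = (a+b)(a² + 2ab + b²) = a³ + 2a²b + ab² + a²b + 2ab² + b³ = a³ + 3a²b + 3ab² + b³.
So the two sides agree for all real values of a and b for which both sides are defined.

Conclusion: Yes, this is an identity.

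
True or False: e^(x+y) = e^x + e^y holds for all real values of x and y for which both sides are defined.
False.

Claim: e^(x+y) = e^x + e^y.
Test a specific point where both sides are defined: x = -3, y = 5.
LHS = e^(x+y) ≈ 7.3891
RHS = e^x + e^y ≈ 148.4629
Since 7.3891 ≠ 148.4629, the equation fails at this point, so it cannot hold for all real values of x and y for which both sides are defined.
The correct rule is e^(x+y) = e^x · e^y (a product, not a sum).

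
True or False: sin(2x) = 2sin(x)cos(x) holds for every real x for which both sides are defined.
True.

Claim: sin(2x) = 2sin(x)cos(x).
Reasoning: Put y = x in the addition formula sin(x+y) = sin(x)cos(y) + cos(x)sin(y): sin(2x) = sin(x)cos(x) + cos(x)sin(x) = 2sin(x)cos(x).
So the two sides agree for every real x for which both sides are defined.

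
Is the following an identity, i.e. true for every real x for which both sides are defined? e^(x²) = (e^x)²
Claim: e^(x²) = (e^x)².
Test a specific point where both sides are defined: x = 3.
LHS = e^(x²) ≈ 8103.0839
RHS = (e^x)² ≈ 403.4288
Since 8103.0839 ≠ 403.4288, the equation fails at this point, so it cannot hold for every real x for which both sides are defined.
(e^x)² = e^(2x), and 2x ≠ x² in general.

Conclusion: No, this is NOT an identity.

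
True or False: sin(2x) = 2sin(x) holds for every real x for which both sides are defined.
False.

Claim: sin(2x) = 2sin(x).
Test a specific point where both sides are defined: x = π/2.
LHS = sin(2x) ≈ 0.0000
RHS = 2sin(x) ≈ 2.0000
Since 0.0000 ≠ 2.0000, the equation fails at this point, so it cannot hold for every real x for which both sides are defined.
The correct double-angle formula is sin(2x) = 2sin(x)cos(x).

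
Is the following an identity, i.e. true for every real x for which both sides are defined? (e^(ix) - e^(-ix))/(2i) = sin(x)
Yes, this is an identity.

Claim: (e^(ix) - e^(-ix))/(2i) = sin(x).
Reasoning: By Euler's formula e^(ix) = cos(x) + i·sin(x) and e^(-ix) = cos(x) - i·sin(x). Subtracting cancels the cosine terms: e^(ix) - e^(-ix) = 2i·sin(x); divide by 2i.
So the two sides agree for every real x for which both sides are defined.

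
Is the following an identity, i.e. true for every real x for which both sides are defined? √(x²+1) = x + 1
Claim: √(x²+1) = x + 1.
Test a specific point where both sides are defined: x = 4.
LHS = √(x²+1) ≈ 4.1231
RHS = x + 1 ≈ 5.0000
Since 4.1231 ≠ 5.0000, the equation fails at this point, so it cannot hold for every real x for which both sides are defined.
(x+1)² = x² + 2x + 1 ≠ x² + 1 unless x = 0.

Conclusion: No, this is NOT an identity.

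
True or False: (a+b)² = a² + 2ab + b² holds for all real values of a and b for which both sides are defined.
True.

Claim: (a+b)² = a² + 2ab + b².
Reasoning: Expand: (a+b)² = (a+b)(a+b) = a·a + a·b + b·a + b·b = a² + 2ab + b².
So the two sides agree for all real values of a and b for which both sides are defined.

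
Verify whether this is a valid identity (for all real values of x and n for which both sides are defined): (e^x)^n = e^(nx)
Yes, this is an identity.

Claim: (e^x)^n = e^(nx).
Reasoning: e^x is a positive real number, and for a positive base B and real exponent n, B^n = e^(n·ln B). With B = e^x, ln B = x, so (e^x)^n = e^(n·x).
So the two sides agree for all real values of x and n for which both sides are defined.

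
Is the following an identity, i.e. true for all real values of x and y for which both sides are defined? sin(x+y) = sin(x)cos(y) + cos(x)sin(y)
Claim: sin(x+y) = sin(x)cos(y) + cos(x)sin(y).
Reasoning: By Euler's formula e^(i(x+y)) = e^(ix)·e^(iy) = (cos x + i·sin x)(cos y + i·sin y). The imaginary part of the left side is sin(x+y); the imaginary part of the product is sin(x)cos(y) + cos(x)sin(y).
So the two sides agree for all real values of x and y for which both sides are defined.

Conclusion: Yes, this is an identity.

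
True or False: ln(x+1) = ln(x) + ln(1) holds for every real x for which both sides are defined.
False.

Claim: ln(x+1) = ln(x) + ln(1).
Test a specific point where both sides are defined: x = 2.
LHS = ln(x+1) ≈ 1.0986
RHS = ln(x) + ln(1) ≈ 0.6931
Since 1.0986 ≠ 0.6931, the equation fails at this point, so it cannot hold for every real x for which both sides are defined.
ln(1) = 0, so the right side is just ln(x), which differs from ln(x+1).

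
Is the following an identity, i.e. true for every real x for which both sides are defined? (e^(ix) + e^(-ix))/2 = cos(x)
Yes, this is an identity.

Claim: (e^(ix) + e^(-ix))/2 = cos(x).
Reasoning: By Euler's formula e^(ix) = cos(x) + i·sin(x) and e^(-ix) = cos(x) - i·sin(x). Adding cancels the sine terms: e^(ix) + e^(-ix) = 2cos(x); divide by 2.
So the two sides agree for every real x for which both sides are defined.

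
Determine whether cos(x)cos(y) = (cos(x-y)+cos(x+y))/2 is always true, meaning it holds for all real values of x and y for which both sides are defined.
Yes, this is an identity.

Claim: cos(x)cos(y) = (cos(x-y)+cos(x+y))/2.
Reasoning: cos(x-y) = cos(x)cos(y) + sin(x)sin(y) and cos(x+y) = cos(x)cos(y) - sin(x)sin(y). Adding, cos(x-y) + cos(x+y) = 2cos(x)cos(y); divide by 2.
So the two sides agree for all real values of x and y for which both sides are defined.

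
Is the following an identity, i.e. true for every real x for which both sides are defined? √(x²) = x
No, this is NOT an identity.

Claim: √(x²) = x.
Test a specific point where both sides are defined: x = -2.
LHS = √(x²) ≈ 2.0000
RHS = x ≈ -2.0000
Since 2.0000 ≠ -2.0000, the equation fails at this point, so it cannot hold for every real x for which both sides are defined.
√(x²) = |x|, which differs from x whenever x < 0 (both sides are defined for every real x).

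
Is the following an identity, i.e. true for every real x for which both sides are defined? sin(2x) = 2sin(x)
No, this is NOT an identity.

Claim: sin(2x) = 2sin(x).
Test a specific point where both sides are defined: x = -π/4.
LHS = sin(2x) ≈ -1.0000
RHS = 2sin(x) ≈ -1.4142
Since -1.0000 ≠ -1.4142, the equation fails at this point, so it cannot hold for every real x for which both sides are defined.
The correct double-angle formula is sin(2x) = 2sin(x)cos(x).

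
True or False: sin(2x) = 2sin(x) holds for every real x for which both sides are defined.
False.

Claim: sin(2x) = 2sin(x).
Test a specific point where both sides are defined: x = π/6.
LHS = sin(2x) ≈ 0.8660
RHS = 2sin(x) ≈ 1.0000
Since 0.8660 ≠ 1.0000, the equation fails at this point, so it cannot hold for every real x for which both sides are defined.
The correct double-angle formula is sin(2x) = 2sin(x)cos(x).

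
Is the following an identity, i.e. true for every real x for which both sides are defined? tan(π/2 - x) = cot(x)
Claim: tan(π/2 - x) = cot(x).
Reasoning: tan(π/2 - x) = sin(π/2 - x)/cos(π/2 - x) = cos(x)/sin(x) = cot(x), using the cofunction identities sin(π/2 - x) = cos(x) and cos(π/2 - x) = sin(x).
So the two sides agree for every real x for which both sides are defined.

Conclusion: Yes, this is an identity.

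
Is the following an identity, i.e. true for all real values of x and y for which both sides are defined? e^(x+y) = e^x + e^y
Claim: e^(x+y) = e^x + e^y.
Test a specific point where both sides are defined: x = -1, y = 3.
LHS = e^(x+y) ≈ 7.3891
RHS = e^x + e^y ≈ 20.4534
Since 7.3891 ≠ 20.4534, the equation fails at this point, so it cannot hold for all real values of x and y for which both sides are defined.
The correct rule is e^(x+y) = e^x · e^y (a product, not a sum).

Conclusion: No, this is NOT an identity.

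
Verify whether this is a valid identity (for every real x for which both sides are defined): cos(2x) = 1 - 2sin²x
Yes, this is an identity.

Claim: cos(2x) = 1 - 2sin²x.
Reasoning: cos(2x) = cos²x - sin²x. Replace cos²x by 1 - sin²x: (1 - sin²x) - sin²x = 1 - 2sin²x.
So the two sides agree for every real x for which both sides are defined.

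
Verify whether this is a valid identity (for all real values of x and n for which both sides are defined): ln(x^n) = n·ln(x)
Claim: ln(x^n) = n·ln(x).
Reasoning: The right side requires x > 0. For x > 0, x^n = (e^(ln x))^n = e^(n·ln x), so taking ln of both sides gives ln(x^n) = n·ln(x).
So the two sides agree for all real values of x and n for which both sides are defined.

Conclusion: Yes, this is an identity.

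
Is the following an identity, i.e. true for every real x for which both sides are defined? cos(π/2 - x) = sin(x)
Claim: cos(π/2 - x) = sin(x).
Reasoning: Use cos(u - v) = cos(u)cos(v) + sin(u)sin(v) with u = π/2, v = x: cos(π/2)cos(x) + sin(π/2)sin(x) = 0·cos(x) + 1·sin(x) = sin(x).
So the two sides agree for every real x for which both sides are defined.

Conclusion: Yes, this is an identity.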